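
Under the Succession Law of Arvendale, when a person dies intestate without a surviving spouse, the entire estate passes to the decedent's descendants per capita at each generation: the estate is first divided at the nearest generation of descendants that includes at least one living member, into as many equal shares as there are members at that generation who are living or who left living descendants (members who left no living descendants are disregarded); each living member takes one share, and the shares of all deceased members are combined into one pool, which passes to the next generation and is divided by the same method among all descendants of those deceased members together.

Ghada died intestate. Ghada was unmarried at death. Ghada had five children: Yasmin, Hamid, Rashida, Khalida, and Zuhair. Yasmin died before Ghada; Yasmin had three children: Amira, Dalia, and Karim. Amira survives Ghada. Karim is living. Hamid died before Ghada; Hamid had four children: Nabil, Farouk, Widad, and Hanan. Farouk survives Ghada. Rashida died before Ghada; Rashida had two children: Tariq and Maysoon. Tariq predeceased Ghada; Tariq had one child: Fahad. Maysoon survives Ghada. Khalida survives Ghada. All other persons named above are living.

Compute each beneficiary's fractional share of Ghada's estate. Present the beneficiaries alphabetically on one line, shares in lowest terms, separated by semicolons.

There is no surviving spouse, so the entire estate passes to Ghada's descendants per capita at each generation.
At generation 1 (Yasmin, Hamid, Rashida, Khalida, Zuhair) there are 5 shares of (1)/5 = 1/5 each.
Living: Khalida and Zuhair — each takes 1/5.
Deceased: Yasmin, Hamid, and Rashida. Their combined 3/5 is pooled and carried to generation 2.
At generation 2 (Amira, Dalia, Karim, Nabil, Farouk, Widad, Hanan, Tariq, Maysoon) there are 9 shares of (3/5)/9 = 1/15 each.
Living: Amira, Dalia, Karim, Nabil, Farouk, Widad, Hanan, and Maysoon — each takes 1/15.
Deceased: Tariq. That 1/15 share is carried to generation 3.
At generation 3 (Fahad) there are 1 shares of (1/15)/1 = 1/15 each.
Living: Fahad — each takes 1/15.

Amira 1/15; Dalia 1/15; Fahad 1/15; Farouk 1/15; Hanan 1/15; Karim 1/15; Khalida 1/5; Maysoon 1/15; Nabil 1/15; Widad 1/15; Zuhair 1/5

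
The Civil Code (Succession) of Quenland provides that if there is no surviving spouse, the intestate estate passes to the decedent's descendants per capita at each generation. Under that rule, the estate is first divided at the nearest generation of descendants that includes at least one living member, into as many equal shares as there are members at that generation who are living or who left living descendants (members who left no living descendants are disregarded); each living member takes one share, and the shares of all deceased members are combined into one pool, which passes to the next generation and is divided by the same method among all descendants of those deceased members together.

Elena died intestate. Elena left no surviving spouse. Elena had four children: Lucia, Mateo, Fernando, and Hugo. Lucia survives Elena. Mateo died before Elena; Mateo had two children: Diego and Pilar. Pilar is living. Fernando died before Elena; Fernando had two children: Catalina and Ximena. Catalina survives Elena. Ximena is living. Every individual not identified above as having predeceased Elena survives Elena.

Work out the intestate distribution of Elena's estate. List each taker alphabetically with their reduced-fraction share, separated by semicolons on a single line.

There is no surviving spouse, so the entire estate passes to Elena's descendants per capita at each generation.
At generation 1 (Lucia, Mateo, Fernando, Hugo) there are 4 shares of (1)/4 = 1/4 each.
Living: Lucia and Hugo — each takes 1/4.
Deceased: Mateo and Fernando. Their combined 1/2 is pooled and carried to generation 2.
At generation 2 (Diego, Pilar, Catalina, Ximena) there are 4 shares of (1/2)/4 = 1/8 each.
Living: Diego, Pilar, Catalina, and Ximena — each takes 1/8.

Catalina 1/8; Diego 1/8; Hugo 1/4; Lucia 1/4; Pilar 1/8; Ximena 1/8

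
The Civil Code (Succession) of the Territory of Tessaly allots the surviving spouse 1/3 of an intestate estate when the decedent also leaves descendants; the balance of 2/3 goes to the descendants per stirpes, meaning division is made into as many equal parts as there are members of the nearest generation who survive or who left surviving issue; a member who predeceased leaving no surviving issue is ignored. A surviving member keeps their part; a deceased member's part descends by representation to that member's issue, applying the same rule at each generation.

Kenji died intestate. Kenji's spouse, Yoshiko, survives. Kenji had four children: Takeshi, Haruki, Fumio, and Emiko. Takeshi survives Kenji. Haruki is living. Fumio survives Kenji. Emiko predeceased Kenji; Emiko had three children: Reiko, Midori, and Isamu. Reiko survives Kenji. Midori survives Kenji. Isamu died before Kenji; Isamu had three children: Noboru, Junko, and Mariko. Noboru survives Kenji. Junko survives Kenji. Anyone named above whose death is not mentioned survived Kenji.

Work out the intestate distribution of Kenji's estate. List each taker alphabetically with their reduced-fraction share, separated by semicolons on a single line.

Fumio 1/6; Haruki 1/6; Junko 1/54; Mariko 1/54; Midori 1/18; Noboru 1/54; Reiko 1/18; Takeshi 1/6; Yoshiko 1/3

Yoshiko, as surviving spouse, takes 1/3.
The remaining 2/3 passes to Kenji's descendants per stirpes.
The 2/3 is divided into 4 equal shares of 1/6 among Takeshi, Haruki, Fumio, Emiko.
Takeshi is living and takes 1/6.
Haruki is living and takes 1/6.
Fumio is living and takes 1/6.
Emiko predeceased; the 1/6 allotted to Emiko's branch passes to Emiko's issue by representation.
The 1/6 is divided into 3 equal shares of 1/18 among Reiko, Midori, Isamu.
Reiko is living and takes 1/18.
Midori is living and takes 1/18.
Isamu predeceased; the 1/18 allotted to Isamu's branch passes to Isamu's issue by representation.
The 1/18 is divided into 3 equal shares of 1/54 among Noboru, Junko, Mariko.
Noboru is living and takes 1/54.
Junko is living and takes 1/54.
Mariko is living and takes 1/54.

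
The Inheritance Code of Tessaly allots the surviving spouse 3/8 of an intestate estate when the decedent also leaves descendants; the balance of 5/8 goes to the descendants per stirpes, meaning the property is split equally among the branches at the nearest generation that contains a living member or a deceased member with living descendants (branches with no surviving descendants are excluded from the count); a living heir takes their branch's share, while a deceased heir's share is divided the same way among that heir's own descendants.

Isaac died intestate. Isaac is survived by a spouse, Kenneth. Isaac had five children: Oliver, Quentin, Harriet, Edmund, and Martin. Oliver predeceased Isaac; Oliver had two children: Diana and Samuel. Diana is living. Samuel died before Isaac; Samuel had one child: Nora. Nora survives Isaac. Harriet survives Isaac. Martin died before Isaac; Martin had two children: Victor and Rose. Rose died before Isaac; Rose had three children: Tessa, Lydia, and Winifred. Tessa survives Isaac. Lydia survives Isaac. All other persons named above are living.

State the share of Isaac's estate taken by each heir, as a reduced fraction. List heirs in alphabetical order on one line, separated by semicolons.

Diana 1/16; Edmund 1/8; Harriet 1/8; Kenneth 3/8; Lydia 1/48; Nora 1/16; Quentin 1/8; Tessa 1/48; Victor 1/16; Winifred 1/48

Kenneth, as surviving spouse, takes 3/8.
The remaining 5/8 passes to Isaac's descendants per stirpes.
The 5/8 is divided into 5 equal shares of 1/8 among Oliver, Quentin, Harriet, Edmund, Martin.
Oliver predeceased; the 1/8 allotted to Oliver's branch passes to Oliver's issue by representation.
The 1/8 is divided into 2 equal shares of 1/16 among Diana, Samuel.
Diana is living and takes 1/16.
Samuel predeceased; the 1/16 allotted to Samuel's branch passes to Samuel's issue by representation.
Nora is the sole taker at this level and receives the full 1/16.
Quentin is living and takes 1/8.
Harriet is living and takes 1/8.
Edmund is living and takes 1/8.
Martin predeceased; the 1/8 allotted to Martin's branch passes to Martin's issue by representation.
The 1/8 is divided into 2 equal shares of 1/16 among Victor, Rose.
Victor is living and takes 1/16.
Rose predeceased; the 1/16 allotted to Rose's branch passes to Rose's issue by representation.
The 1/16 is divided into 3 equal shares of 1/48 among Tessa, Lydia, Winifred.
Tessa is living and takes 1/48.
Lydia is living and takes 1/48.
Winifred is living and takes 1/48.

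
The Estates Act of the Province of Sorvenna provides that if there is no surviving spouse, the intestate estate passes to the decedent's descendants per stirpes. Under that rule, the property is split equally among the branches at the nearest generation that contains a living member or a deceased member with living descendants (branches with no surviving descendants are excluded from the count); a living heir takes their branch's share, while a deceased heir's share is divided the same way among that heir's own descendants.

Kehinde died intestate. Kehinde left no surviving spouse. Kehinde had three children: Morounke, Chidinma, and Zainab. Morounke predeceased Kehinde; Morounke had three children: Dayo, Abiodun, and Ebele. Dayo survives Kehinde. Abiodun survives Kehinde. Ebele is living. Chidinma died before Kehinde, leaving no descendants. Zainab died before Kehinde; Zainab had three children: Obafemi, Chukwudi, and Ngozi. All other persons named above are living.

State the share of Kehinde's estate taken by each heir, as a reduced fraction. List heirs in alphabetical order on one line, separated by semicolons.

There is no surviving spouse, so the entire estate passes to Kehinde's descendants per stirpes.
Chidinma left no surviving issue, so that branch lapses and is disregarded.
The estate is divided into 2 equal shares of 1/2 among Morounke, Zainab.
Morounke predeceased; the 1/2 allotted to Morounke's branch passes to Morounke's issue by representation.
The 1/2 is divided into 3 equal shares of 1/6 among Dayo, Abiodun, Ebele.
Dayo is living and takes 1/6.
Abiodun is living and takes 1/6.
Ebele is living and takes 1/6.
Zainab predeceased; the 1/2 allotted to Zainab's branch passes to Zainab's issue by representation.
The 1/2 is divided into 3 equal shares of 1/6 among Obafemi, Chukwudi, Ngozi.
Obafemi is living and takes 1/6.
Chukwudi is living and takes 1/6.
Ngozi is living and takes 1/6.

Abiodun 1/6; Chukwudi 1/6; Dayo 1/6; Ebele 1/6; Ngozi 1/6; Obafemi 1/6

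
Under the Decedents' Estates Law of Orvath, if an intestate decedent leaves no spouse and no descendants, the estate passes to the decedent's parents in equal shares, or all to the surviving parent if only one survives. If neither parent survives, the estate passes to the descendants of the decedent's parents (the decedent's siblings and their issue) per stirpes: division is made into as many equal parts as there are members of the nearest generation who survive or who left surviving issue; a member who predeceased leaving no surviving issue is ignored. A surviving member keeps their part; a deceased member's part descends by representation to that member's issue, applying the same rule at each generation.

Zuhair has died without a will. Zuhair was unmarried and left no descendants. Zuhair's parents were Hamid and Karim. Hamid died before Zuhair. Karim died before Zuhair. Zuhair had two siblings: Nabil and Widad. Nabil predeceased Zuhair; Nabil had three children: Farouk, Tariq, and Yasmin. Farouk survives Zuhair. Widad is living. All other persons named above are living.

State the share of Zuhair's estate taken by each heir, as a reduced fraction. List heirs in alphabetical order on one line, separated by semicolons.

Neither parent survives and there are no descendants, so the estate passes to Zuhair's siblings and their issue per stirpes.
The estate is divided into 2 equal shares of 1/2 among Nabil, Widad.
Nabil predeceased; the 1/2 allotted to Nabil's branch passes to Nabil's issue by representation.
The 1/2 is divided into 3 equal shares of 1/6 among Farouk, Tariq, Yasmin.
Farouk is living and takes 1/6.
Tariq is living and takes 1/6.
Yasmin is living and takes 1/6.
Widad is living and takes 1/2.

Farouk 1/6; Tariq 1/6; Widad 1/2; Yasmin 1/6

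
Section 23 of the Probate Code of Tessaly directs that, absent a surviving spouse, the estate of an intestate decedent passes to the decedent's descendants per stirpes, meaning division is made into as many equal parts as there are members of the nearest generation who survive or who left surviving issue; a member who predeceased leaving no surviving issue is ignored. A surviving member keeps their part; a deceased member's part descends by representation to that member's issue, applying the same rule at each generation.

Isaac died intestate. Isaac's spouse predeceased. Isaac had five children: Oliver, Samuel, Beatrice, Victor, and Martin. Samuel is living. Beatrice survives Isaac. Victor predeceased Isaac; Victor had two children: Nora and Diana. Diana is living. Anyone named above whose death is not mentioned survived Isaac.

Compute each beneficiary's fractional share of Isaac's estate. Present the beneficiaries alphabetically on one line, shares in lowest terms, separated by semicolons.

There is no surviving spouse, so the entire estate passes to Isaac's descendants per stirpes.
The estate is divided into 5 equal shares of 1/5 among Oliver, Samuel, Beatrice, Victor, Martin.
Oliver is living and takes 1/5.
Samuel is living and takes 1/5.
Beatrice is living and takes 1/5.
Victor predeceased; the 1/5 allotted to Victor's branch passes to Victor's issue by representation.
The 1/5 is divided into 2 equal shares of 1/10 among Nora, Diana.
Nora is living and takes 1/10.
Diana is living and takes 1/10.
Martin is living and takes 1/5.

Beatrice 1/5; Diana 1/10; Martin 1/5; Nora 1/10; Oliver 1/5; Samuel 1/5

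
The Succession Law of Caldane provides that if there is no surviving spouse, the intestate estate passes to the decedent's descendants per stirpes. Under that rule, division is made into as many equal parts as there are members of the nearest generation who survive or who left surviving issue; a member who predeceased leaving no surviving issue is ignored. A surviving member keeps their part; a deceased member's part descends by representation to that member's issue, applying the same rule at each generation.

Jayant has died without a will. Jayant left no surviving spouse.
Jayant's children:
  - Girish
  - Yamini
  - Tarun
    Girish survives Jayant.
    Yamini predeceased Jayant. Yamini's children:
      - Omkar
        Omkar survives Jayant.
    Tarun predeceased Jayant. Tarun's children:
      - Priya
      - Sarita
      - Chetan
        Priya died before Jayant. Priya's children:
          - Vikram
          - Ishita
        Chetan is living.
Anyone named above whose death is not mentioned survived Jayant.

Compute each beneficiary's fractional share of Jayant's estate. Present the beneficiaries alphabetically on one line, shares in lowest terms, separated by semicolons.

Chetan 1/9; Girish 1/3; Ishita 1/18; Omkar 1/3; Sarita 1/9; Vikram 1/18

There is no surviving spouse, so the entire estate passes to Jayant's descendants per stirpes.
The estate is divided into 3 equal shares of 1/3 among Girish, Yamini, Tarun.
Girish is living and takes 1/3.
Yamini predeceased; the 1/3 allotted to Yamini's branch passes to Yamini's issue by representation.
Omkar is the sole taker at this level and receives the full 1/3.
Tarun predeceased; the 1/3 allotted to Tarun's branch passes to Tarun's issue by representation.
The 1/3 is divided into 3 equal shares of 1/9 among Priya, Sarita, Chetan.
Priya predeceased; the 1/9 allotted to Priya's branch passes to Priya's issue by representation.
The 1/9 is divided into 2 equal shares of 1/18 among Vikram, Ishita.
Vikram is living and takes 1/18.
Ishita is living and takes 1/18.
Sarita is living and takes 1/9.
Chetan is living and takes 1/9.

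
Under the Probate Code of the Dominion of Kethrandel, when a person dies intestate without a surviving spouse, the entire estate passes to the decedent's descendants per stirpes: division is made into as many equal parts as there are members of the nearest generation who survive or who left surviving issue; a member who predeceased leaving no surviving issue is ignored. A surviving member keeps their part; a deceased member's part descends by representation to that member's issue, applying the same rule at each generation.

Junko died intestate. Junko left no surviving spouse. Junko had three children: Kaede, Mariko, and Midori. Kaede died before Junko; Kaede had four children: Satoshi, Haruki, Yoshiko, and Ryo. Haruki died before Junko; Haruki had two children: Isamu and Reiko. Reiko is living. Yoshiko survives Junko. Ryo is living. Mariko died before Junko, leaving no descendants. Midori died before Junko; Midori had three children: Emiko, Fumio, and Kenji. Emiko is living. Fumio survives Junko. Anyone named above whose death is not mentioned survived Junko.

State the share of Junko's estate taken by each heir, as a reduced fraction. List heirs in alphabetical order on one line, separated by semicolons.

Emiko 1/6; Fumio 1/6; Isamu 1/16; Kenji 1/6; Reiko 1/16; Ryo 1/8; Satoshi 1/8; Yoshiko 1/8

There is no surviving spouse, so the entire estate passes to Junko's descendants per stirpes.
Mariko left no surviving issue, so that branch lapses and is disregarded.
The estate is divided into 2 equal shares of 1/2 among Kaede, Midori.
Kaede predeceased; the 1/2 allotted to Kaede's branch passes to Kaede's issue by representation.
The 1/2 is divided into 4 equal shares of 1/8 among Satoshi, Haruki, Yoshiko, Ryo.
Satoshi is living and takes 1/8.
Haruki predeceased; the 1/8 allotted to Haruki's branch passes to Haruki's issue by representation.
The 1/8 is divided into 2 equal shares of 1/16 among Isamu, Reiko.
Isamu is living and takes 1/16.
Reiko is living and takes 1/16.
Yoshiko is living and takes 1/8.
Ryo is living and takes 1/8.
Midori predeceased; the 1/2 allotted to Midori's branch passes to Midori's issue by representation.
The 1/2 is divided into 3 equal shares of 1/6 among Emiko, Fumio, Kenji.
Emiko is living and takes 1/6.
Fumio is living and takes 1/6.
Kenji is living and takes 1/6.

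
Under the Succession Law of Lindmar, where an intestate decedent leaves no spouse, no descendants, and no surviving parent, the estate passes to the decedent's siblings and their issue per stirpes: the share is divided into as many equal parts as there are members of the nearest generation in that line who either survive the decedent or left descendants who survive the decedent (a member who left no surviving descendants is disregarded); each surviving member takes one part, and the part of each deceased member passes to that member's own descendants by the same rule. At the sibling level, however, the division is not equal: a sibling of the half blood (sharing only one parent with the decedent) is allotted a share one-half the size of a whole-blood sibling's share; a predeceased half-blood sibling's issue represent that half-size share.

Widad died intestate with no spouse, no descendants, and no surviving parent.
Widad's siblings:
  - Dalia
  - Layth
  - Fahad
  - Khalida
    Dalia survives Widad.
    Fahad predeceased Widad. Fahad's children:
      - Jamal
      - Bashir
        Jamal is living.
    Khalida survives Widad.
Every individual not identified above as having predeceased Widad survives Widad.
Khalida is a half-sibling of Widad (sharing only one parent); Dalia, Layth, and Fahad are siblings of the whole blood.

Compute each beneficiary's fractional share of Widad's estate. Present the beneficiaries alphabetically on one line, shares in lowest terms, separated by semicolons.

Bashir 1/7; Dalia 2/7; Jamal 1/7; Khalida 1/7; Layth 2/7

No spouse, descendants, or parent survives, so the estate passes to Widad's siblings per stirpes.
Half-blood siblings count for one-half the weight of whole-blood siblings at the initial division.
Dividing 1 in proportion to weights (total weight 7/2): Dalia (weight 1) → 2/7; Layth (weight 1) → 2/7; Fahad (weight 1) → 2/7; Khalida (weight 1/2) → 1/7.
Dalia is living and takes 2/7.
Layth is living and takes 2/7.
Fahad predeceased; the 2/7 allotted to Fahad's branch passes to Fahad's issue by representation.
The 2/7 is divided into 2 equal shares of 1/7 among Jamal, Bashir.
Jamal is living and takes 1/7.
Bashir is living and takes 1/7.
Khalida is living and takes 1/7.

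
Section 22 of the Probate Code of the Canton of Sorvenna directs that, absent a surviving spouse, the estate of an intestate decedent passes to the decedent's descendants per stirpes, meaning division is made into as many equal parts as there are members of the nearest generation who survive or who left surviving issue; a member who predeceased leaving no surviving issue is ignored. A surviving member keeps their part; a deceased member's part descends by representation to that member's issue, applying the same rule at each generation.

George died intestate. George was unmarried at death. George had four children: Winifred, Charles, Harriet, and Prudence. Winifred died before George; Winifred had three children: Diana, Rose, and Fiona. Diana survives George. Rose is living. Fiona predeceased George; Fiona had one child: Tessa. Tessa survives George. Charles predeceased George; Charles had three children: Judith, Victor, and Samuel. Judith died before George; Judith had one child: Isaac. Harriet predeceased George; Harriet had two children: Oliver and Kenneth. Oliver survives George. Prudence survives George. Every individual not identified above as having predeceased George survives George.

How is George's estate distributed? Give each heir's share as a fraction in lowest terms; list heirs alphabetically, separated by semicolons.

There is no surviving spouse, so the entire estate passes to George's descendants per stirpes.
The estate is divided into 4 equal shares of 1/4 among Winifred, Charles, Harriet, Prudence.
Winifred predeceased; the 1/4 allotted to Winifred's branch passes to Winifred's issue by representation.
The 1/4 is divided into 3 equal shares of 1/12 among Diana, Rose, Fiona.
Diana is living and takes 1/12.
Rose is living and takes 1/12.
Fiona predeceased; the 1/12 allotted to Fiona's branch passes to Fiona's issue by representation.
Tessa is the sole taker at this level and receives the full 1/12.
Charles predeceased; the 1/4 allotted to Charles's branch passes to Charles's issue by representation.
The 1/4 is divided into 3 equal shares of 1/12 among Judith, Victor, Samuel.
Judith predeceased; the 1/12 allotted to Judith's branch passes to Judith's issue by representation.
Isaac is the sole taker at this level and receives the full 1/12.
Victor is living and takes 1/12.
Samuel is living and takes 1/12.
Harriet predeceased; the 1/4 allotted to Harriet's branch passes to Harriet's issue by representation.
The 1/4 is divided into 2 equal shares of 1/8 among Oliver, Kenneth.
Oliver is living and takes 1/8.
Kenneth is living and takes 1/8.
Prudence is living and takes 1/4.

Diana 1/12; Isaac 1/12; Kenneth 1/8; Oliver 1/8; Prudence 1/4; Rose 1/12; Samuel 1/12; Tessa 1/12; Victor 1/12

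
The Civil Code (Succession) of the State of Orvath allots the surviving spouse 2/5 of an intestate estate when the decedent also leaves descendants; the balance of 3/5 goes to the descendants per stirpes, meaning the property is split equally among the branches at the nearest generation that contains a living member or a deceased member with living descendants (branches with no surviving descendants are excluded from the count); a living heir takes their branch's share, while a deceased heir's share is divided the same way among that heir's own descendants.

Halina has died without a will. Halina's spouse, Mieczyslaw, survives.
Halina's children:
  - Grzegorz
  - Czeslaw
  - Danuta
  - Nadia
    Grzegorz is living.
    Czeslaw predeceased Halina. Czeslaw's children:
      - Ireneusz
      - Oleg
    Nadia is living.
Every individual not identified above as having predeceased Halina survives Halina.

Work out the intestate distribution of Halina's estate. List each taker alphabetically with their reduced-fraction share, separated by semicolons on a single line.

Danuta 3/20; Grzegorz 3/20; Ireneusz 3/40; Mieczyslaw 2/5; Nadia 3/20; Oleg 3/40

Mieczyslaw, as surviving spouse, takes 2/5.
The remaining 3/5 passes to Halina's descendants per stirpes.
The 3/5 is divided into 4 equal shares of 3/20 among Grzegorz, Czeslaw, Danuta, Nadia.
Grzegorz is living and takes 3/20.
Czeslaw predeceased; the 3/20 allotted to Czeslaw's branch passes to Czeslaw's issue by representation.
The 3/20 is divided into 2 equal shares of 3/40 among Ireneusz, Oleg.
Ireneusz is living and takes 3/40.
Oleg is living and takes 3/40.
Danuta is living and takes 3/20.
Nadia is living and takes 3/20.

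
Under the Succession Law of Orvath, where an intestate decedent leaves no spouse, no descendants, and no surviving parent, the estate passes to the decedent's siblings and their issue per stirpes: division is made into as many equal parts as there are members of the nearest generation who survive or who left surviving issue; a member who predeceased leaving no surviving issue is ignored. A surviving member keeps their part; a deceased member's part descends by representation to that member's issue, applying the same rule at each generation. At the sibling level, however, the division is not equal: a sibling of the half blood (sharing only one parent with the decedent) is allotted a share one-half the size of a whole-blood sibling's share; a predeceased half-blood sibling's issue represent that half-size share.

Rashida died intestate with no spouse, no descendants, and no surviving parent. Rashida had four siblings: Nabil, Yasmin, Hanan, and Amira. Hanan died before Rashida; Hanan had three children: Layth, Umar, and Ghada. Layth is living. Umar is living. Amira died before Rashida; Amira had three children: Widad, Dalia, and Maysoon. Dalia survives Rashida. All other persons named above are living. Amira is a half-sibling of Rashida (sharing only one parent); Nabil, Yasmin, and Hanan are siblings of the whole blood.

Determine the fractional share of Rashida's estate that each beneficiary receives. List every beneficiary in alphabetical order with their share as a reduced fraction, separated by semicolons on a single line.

No spouse, descendants, or parent survives, so the estate passes to Rashida's siblings per stirpes.
Half-blood siblings count for one-half the weight of whole-blood siblings at the initial division.
Dividing 1 in proportion to weights (total weight 7/2): Nabil (weight 1) → 2/7; Yasmin (weight 1) → 2/7; Hanan (weight 1) → 2/7; Amira (weight 1/2) → 1/7.
Nabil is living and takes 2/7.
Yasmin is living and takes 2/7.
Hanan predeceased; the 2/7 allotted to Hanan's branch passes to Hanan's issue by representation.
The 2/7 is divided into 3 equal shares of 2/21 among Layth, Umar, Ghada.
Layth is living and takes 2/21.
Umar is living and takes 2/21.
Ghada is living and takes 2/21.
Amira predeceased; the 1/7 allotted to Amira's branch passes to Amira's issue by representation.
The 1/7 is divided into 3 equal shares of 1/21 among Widad, Dalia, Maysoon.
Widad is living and takes 1/21.
Dalia is living and takes 1/21.
Maysoon is living and takes 1/21.

Dalia 1/21; Ghada 2/21; Layth 2/21; Maysoon 1/21; Nabil 2/7; Umar 2/21; Widad 1/21; Yasmin 2/7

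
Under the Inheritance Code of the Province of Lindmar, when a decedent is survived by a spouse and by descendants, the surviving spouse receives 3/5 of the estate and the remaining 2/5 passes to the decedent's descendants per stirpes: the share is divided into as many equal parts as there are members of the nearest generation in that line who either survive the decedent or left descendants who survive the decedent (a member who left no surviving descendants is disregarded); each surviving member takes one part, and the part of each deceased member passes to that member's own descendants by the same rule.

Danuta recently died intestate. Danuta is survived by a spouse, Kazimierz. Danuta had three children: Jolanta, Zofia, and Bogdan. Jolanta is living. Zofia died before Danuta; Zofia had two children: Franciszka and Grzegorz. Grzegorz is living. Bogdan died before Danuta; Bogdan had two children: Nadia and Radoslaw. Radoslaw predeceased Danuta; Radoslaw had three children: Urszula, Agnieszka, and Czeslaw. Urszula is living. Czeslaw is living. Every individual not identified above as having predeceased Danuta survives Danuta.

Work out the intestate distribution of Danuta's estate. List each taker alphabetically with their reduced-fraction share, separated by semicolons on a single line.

Agnieszka 1/45; Czeslaw 1/45; Franciszka 1/15; Grzegorz 1/15; Jolanta 2/15; Kazimierz 3/5; Nadia 1/15; Urszula 1/45

Kazimierz, as surviving spouse, takes 3/5.
The remaining 2/5 passes to Danuta's descendants per stirpes.
The 2/5 is divided into 3 equal shares of 2/15 among Jolanta, Zofia, Bogdan.
Jolanta is living and takes 2/15.
Zofia predeceased; the 2/15 allotted to Zofia's branch passes to Zofia's issue by representation.
The 2/15 is divided into 2 equal shares of 1/15 among Franciszka, Grzegorz.
Franciszka is living and takes 1/15.
Grzegorz is living and takes 1/15.
Bogdan predeceased; the 2/15 allotted to Bogdan's branch passes to Bogdan's issue by representation.
The 2/15 is divided into 2 equal shares of 1/15 among Nadia, Radoslaw.
Nadia is living and takes 1/15.
Radoslaw predeceased; the 1/15 allotted to Radoslaw's branch passes to Radoslaw's issue by representation.
The 1/15 is divided into 3 equal shares of 1/45 among Urszula, Agnieszka, Czeslaw.
Urszula is living and takes 1/45.
Agnieszka is living and takes 1/45.
Czeslaw is living and takes 1/45.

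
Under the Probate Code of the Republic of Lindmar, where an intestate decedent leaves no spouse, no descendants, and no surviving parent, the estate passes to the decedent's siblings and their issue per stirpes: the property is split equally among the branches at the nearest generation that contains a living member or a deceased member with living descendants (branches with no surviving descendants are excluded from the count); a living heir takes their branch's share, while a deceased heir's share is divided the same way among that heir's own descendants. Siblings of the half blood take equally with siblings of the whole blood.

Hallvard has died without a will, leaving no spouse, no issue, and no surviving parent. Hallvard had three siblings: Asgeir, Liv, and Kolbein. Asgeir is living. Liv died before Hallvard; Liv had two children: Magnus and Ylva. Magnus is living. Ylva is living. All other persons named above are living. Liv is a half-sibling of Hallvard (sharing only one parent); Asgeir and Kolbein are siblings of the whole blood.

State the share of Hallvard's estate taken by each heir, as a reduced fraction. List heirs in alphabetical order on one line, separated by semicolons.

No spouse, descendants, or parent survives, so the estate passes to Hallvard's siblings per stirpes.
Half-blood and whole-blood siblings take equally under the stated rule.
The estate is divided into 3 equal shares of 1/3 among Asgeir, Liv, Kolbein.
Asgeir is living and takes 1/3.
Liv predeceased; the 1/3 allotted to Liv's branch passes to Liv's issue by representation.
The 1/3 is divided into 2 equal shares of 1/6 among Magnus, Ylva.
Magnus is living and takes 1/6.
Ylva is living and takes 1/6.
Kolbein is living and takes 1/3.

Asgeir 1/3; Kolbein 1/3; Magnus 1/6; Ylva 1/6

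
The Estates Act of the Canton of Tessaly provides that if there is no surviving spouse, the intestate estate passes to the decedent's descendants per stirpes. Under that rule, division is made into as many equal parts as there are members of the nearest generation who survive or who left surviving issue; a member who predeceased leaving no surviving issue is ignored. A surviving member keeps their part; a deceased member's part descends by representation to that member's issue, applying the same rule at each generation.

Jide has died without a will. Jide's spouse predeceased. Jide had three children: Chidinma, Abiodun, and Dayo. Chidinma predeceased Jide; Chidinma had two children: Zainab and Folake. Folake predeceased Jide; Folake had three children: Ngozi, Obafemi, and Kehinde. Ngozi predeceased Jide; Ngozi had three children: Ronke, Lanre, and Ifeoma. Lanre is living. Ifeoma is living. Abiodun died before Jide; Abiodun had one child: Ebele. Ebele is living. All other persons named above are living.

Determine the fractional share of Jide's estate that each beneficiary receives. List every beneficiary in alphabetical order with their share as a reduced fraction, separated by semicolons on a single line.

There is no surviving spouse, so the entire estate passes to Jide's descendants per stirpes.
The estate is divided into 3 equal shares of 1/3 among Chidinma, Abiodun, Dayo.
Chidinma predeceased; the 1/3 allotted to Chidinma's branch passes to Chidinma's issue by representation.
The 1/3 is divided into 2 equal shares of 1/6 among Zainab, Folake.
Zainab is living and takes 1/6.
Folake predeceased; the 1/6 allotted to Folake's branch passes to Folake's issue by representation.
The 1/6 is divided into 3 equal shares of 1/18 among Ngozi, Obafemi, Kehinde.
Ngozi predeceased; the 1/18 allotted to Ngozi's branch passes to Ngozi's issue by representation.
The 1/18 is divided into 3 equal shares of 1/54 among Ronke, Lanre, Ifeoma.
Ronke is living and takes 1/54.
Lanre is living and takes 1/54.
Ifeoma is living and takes 1/54.
Obafemi is living and takes 1/18.
Kehinde is living and takes 1/18.
Abiodun predeceased; the 1/3 allotted to Abiodun's branch passes to Abiodun's issue by representation.
Ebele is the sole taker at this level and receives the full 1/3.
Dayo is living and takes 1/3.

Dayo 1/3; Ebele 1/3; Ifeoma 1/54; Kehinde 1/18; Lanre 1/54; Obafemi 1/18; Ronke 1/54; Zainab 1/6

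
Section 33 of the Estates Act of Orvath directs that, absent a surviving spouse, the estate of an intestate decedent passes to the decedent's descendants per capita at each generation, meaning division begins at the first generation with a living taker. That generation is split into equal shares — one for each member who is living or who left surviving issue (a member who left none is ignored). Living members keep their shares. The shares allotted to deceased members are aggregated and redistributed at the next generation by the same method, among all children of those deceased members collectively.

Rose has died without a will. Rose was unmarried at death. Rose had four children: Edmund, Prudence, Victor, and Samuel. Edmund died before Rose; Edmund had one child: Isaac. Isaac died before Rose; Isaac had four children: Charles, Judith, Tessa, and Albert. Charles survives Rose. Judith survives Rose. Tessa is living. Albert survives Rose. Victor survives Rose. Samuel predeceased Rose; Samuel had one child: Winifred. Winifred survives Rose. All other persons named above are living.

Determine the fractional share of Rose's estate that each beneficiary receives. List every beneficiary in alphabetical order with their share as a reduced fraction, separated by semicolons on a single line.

There is no surviving spouse, so the entire estate passes to Rose's descendants per capita at each generation.
At generation 1 (Edmund, Prudence, Victor, Samuel) there are 4 shares of (1)/4 = 1/4 each.
Living: Prudence and Victor — each takes 1/4.
Deceased: Edmund and Samuel. Their combined 1/2 is pooled and carried to generation 2.
At generation 2 (Isaac, Winifred) there are 2 shares of (1/2)/2 = 1/4 each.
Living: Winifred — each takes 1/4.
Deceased: Isaac. That 1/4 share is carried to generation 3.
At generation 3 (Charles, Judith, Tessa, Albert) there are 4 shares of (1/4)/4 = 1/16 each.
Living: Charles, Judith, Tessa, and Albert — each takes 1/16.

Albert 1/16; Charles 1/16; Judith 1/16; Prudence 1/4; Tessa 1/16; Victor 1/4; Winifred 1/4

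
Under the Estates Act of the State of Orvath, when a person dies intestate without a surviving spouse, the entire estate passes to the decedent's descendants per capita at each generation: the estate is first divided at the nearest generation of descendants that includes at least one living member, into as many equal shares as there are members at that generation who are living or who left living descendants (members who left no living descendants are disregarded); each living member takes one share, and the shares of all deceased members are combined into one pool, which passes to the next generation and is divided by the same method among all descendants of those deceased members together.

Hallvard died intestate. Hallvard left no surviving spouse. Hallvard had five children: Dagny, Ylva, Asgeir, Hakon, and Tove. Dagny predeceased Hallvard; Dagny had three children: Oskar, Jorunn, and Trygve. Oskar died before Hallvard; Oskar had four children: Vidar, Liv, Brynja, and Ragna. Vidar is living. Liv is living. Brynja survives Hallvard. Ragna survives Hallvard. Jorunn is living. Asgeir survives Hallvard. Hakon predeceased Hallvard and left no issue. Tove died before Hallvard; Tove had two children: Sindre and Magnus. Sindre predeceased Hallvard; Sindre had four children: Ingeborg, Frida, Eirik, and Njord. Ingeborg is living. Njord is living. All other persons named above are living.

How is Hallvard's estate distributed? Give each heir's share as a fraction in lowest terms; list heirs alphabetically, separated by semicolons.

There is no surviving spouse, so the entire estate passes to Hallvard's descendants per capita at each generation.
At generation 1 (Dagny, Ylva, Asgeir, Tove) there are 4 shares of (1)/4 = 1/4 each.
Living: Ylva and Asgeir — each takes 1/4.
Deceased: Dagny and Tove. Their combined 1/2 is pooled and carried to generation 2.
At generation 2 (Oskar, Jorunn, Trygve, Sindre, Magnus) there are 5 shares of (1/2)/5 = 1/10 each.
Living: Jorunn, Trygve, and Magnus — each takes 1/10.
Deceased: Oskar and Sindre. Their combined 1/5 is pooled and carried to generation 3.
At generation 3 (Vidar, Liv, Brynja, Ragna, Ingeborg, Frida, Eirik, Njord) there are 8 shares of (1/5)/8 = 1/40 each.
Living: Vidar, Liv, Brynja, Ragna, Ingeborg, Frida, Eirik, and Njord — each takes 1/40.

Asgeir 1/4; Brynja 1/40; Eirik 1/40; Frida 1/40; Ingeborg 1/40; Jorunn 1/10; Liv 1/40; Magnus 1/10; Njord 1/40; Ragna 1/40; Trygve 1/10; Vidar 1/40; Ylva 1/4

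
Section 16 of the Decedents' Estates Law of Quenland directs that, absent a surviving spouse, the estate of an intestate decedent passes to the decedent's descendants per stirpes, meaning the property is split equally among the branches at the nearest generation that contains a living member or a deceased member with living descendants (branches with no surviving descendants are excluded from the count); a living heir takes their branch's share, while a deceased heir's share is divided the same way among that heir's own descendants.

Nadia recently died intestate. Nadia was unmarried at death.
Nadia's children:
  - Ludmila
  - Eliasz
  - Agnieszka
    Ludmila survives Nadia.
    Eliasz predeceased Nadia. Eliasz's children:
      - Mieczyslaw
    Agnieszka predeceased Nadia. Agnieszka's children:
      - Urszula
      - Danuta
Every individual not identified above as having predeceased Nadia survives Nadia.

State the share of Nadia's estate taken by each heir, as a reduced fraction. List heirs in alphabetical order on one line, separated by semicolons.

Danuta 1/6; Ludmila 1/3; Mieczyslaw 1/3; Urszula 1/6

There is no surviving spouse, so the entire estate passes to Nadia's descendants per stirpes.
The estate is divided into 3 equal shares of 1/3 among Ludmila, Eliasz, Agnieszka.
Ludmila is living and takes 1/3.
Eliasz predeceased; the 1/3 allotted to Eliasz's branch passes to Eliasz's issue by representation.
Mieczyslaw is the sole taker at this level and receives the full 1/3.
Agnieszka predeceased; the 1/3 allotted to Agnieszka's branch passes to Agnieszka's issue by representation.
The 1/3 is divided into 2 equal shares of 1/6 among Urszula, Danuta.
Urszula is living and takes 1/6.
Danuta is living and takes 1/6.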